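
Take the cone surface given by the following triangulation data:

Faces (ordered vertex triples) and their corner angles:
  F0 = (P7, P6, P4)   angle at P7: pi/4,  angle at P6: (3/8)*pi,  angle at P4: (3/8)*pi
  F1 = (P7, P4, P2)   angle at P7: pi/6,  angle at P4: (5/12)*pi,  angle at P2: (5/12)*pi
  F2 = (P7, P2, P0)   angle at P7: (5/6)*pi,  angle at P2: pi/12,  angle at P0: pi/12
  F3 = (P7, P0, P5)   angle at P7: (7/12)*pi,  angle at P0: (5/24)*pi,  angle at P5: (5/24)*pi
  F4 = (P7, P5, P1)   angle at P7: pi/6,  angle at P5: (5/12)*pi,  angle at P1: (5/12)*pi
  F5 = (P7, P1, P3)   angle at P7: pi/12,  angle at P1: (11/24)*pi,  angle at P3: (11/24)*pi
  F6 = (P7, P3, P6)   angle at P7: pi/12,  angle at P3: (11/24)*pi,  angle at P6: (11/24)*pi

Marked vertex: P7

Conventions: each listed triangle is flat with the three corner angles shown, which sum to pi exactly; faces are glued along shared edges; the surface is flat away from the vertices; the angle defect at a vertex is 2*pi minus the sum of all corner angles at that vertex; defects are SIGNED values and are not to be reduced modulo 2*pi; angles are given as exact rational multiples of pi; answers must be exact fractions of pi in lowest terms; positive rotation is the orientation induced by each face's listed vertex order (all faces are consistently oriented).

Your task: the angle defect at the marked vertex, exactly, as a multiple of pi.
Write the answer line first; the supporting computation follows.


Answer: defect(P7) = -pi/6

Sum of corner angles at P7: (13/6)*pi
defect = 2*pi - (13/6)*pi


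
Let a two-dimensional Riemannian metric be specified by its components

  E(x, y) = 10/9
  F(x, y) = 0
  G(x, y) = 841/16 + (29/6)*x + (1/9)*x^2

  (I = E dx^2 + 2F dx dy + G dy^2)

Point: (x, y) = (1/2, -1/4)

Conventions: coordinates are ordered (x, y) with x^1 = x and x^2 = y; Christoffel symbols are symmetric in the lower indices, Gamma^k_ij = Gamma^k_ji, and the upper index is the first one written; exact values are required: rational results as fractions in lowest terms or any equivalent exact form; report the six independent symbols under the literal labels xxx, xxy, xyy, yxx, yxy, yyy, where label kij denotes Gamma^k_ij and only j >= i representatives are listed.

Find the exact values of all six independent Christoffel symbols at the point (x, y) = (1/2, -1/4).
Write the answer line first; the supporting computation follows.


Answer: Gamma_xxx = 0, Gamma_xxy = 0, Gamma_xyy = -89/40, Gamma_yxx = 0, Gamma_yxy = 4/89, Gamma_yyy = 0

E = 10/9, F = 0, G = 7921/144 at the point
E_x = 0, E_y = 0, F_x = 0, F_y = 0, G_x = 89/18, G_y = 0
EG - F^2 = 39605/648;  g^inv = (648/39605) * [[7921/144, 0], [0, 10/9]]
first-kind symbols [ij,l] = (1/2)(d_i g_jl + d_j g_il - d_l g_ij): [xx,x] = E_x/2 = 0, [xx,y] = F_x - E_y/2 = 0, [xy,x] = E_y/2 = 0, [xy,y] = G_x/2 = 89/36, [yy,x] = F_y - G_x/2 = -89/36, [yy,y] = G_y/2 = 0
Gamma^x_ij = (G*[ij,x] - F*[ij,y])/(EG - F^2), Gamma^y_ij = (E*[ij,y] - F*[ij,x])/(EG - F^2)


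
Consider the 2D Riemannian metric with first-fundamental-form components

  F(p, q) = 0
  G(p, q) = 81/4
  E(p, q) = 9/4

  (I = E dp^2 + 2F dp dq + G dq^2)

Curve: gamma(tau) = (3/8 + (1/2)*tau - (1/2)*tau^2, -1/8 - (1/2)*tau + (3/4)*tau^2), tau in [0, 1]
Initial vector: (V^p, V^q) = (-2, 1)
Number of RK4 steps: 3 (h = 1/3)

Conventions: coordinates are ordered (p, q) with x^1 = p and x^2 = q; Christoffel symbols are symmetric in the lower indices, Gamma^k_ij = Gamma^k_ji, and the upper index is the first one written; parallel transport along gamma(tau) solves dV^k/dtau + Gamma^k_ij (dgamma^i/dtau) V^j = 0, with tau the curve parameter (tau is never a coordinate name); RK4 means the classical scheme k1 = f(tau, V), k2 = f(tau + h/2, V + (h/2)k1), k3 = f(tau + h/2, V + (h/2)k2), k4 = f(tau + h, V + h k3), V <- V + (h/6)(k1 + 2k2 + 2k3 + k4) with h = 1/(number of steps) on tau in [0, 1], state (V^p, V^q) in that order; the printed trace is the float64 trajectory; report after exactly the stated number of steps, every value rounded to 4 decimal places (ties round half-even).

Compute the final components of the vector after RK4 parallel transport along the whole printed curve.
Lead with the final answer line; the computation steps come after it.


Answer: V^p = -2.0000, V^q = 1.0000

gamma'(tau) = (1/2 - tau, -1/2 + (3/2)*tau); f(tau, V)^k = -Gamma^k_ij(gamma(tau)) gamma'^i(tau) V^j; h = 1/3; intermediate values shown to 6 dp
curve data and Christoffel symbols at the stage parameters:
  tau = 0.000000: gamma = (0.375000, -0.125000), gamma' = (0.500000, -0.500000); Gamma_ppp = 0.000000, Gamma_ppq = 0.000000, Gamma_pqq = 0.000000, Gamma_qpp = 0.000000, Gamma_qpq = 0.000000, Gamma_qqq = 0.000000
  tau = 0.166667: gamma = (0.444444, -0.187500), gamma' = (0.333333, -0.250000); Gamma_ppp = 0.000000, Gamma_ppq = 0.000000, Gamma_pqq = 0.000000, Gamma_qpp = 0.000000, Gamma_qpq = 0.000000, Gamma_qqq = 0.000000
  tau = 0.333333: gamma = (0.486111, -0.208333), gamma' = (0.166667, 0.000000); Gamma_ppp = 0.000000, Gamma_ppq = 0.000000, Gamma_pqq = 0.000000, Gamma_qpp = 0.000000, Gamma_qpq = 0.000000, Gamma_qqq = 0.000000
  tau = 0.500000: gamma = (0.500000, -0.187500), gamma' = (0.000000, 0.250000); Gamma_ppp = 0.000000, Gamma_ppq = 0.000000, Gamma_pqq = 0.000000, Gamma_qpp = 0.000000, Gamma_qpq = 0.000000, Gamma_qqq = 0.000000
  tau = 0.666667: gamma = (0.486111, -0.125000), gamma' = (-0.166667, 0.500000); Gamma_ppp = 0.000000, Gamma_ppq = 0.000000, Gamma_pqq = 0.000000, Gamma_qpp = 0.000000, Gamma_qpq = 0.000000, Gamma_qqq = 0.000000
  tau = 0.833333: gamma = (0.444444, -0.020833), gamma' = (-0.333333, 0.750000); Gamma_ppp = 0.000000, Gamma_ppq = 0.000000, Gamma_pqq = 0.000000, Gamma_qpp = 0.000000, Gamma_qpq = 0.000000, Gamma_qqq = 0.000000
  tau = 1.000000: gamma = (0.375000, 0.125000), gamma' = (-0.500000, 1.000000); Gamma_ppp = 0.000000, Gamma_ppq = 0.000000, Gamma_pqq = 0.000000, Gamma_qpp = 0.000000, Gamma_qpq = 0.000000, Gamma_qqq = 0.000000
step 0: V^p = -2.0000, V^q = 1.0000
step 1: k1 = (0.000000, 0.000000), k2 = (0.000000, 0.000000), k3 = (0.000000, 0.000000), k4 = (0.000000, 0.000000); V <- V + (h/6)(k1 + 2k2 + 2k3 + k4): V^p = -2.0000, V^q = 1.0000
step 2: k1 = (0.000000, 0.000000), k2 = (0.000000, 0.000000), k3 = (0.000000, 0.000000), k4 = (0.000000, 0.000000); V <- V + (h/6)(k1 + 2k2 + 2k3 + k4): V^p = -2.0000, V^q = 1.0000
step 3: k1 = (0.000000, 0.000000), k2 = (0.000000, 0.000000), k3 = (0.000000, 0.000000), k4 = (0.000000, 0.000000); V <- V + (h/6)(k1 + 2k2 + 2k3 + k4): V^p = -2.0000, V^q = 1.0000


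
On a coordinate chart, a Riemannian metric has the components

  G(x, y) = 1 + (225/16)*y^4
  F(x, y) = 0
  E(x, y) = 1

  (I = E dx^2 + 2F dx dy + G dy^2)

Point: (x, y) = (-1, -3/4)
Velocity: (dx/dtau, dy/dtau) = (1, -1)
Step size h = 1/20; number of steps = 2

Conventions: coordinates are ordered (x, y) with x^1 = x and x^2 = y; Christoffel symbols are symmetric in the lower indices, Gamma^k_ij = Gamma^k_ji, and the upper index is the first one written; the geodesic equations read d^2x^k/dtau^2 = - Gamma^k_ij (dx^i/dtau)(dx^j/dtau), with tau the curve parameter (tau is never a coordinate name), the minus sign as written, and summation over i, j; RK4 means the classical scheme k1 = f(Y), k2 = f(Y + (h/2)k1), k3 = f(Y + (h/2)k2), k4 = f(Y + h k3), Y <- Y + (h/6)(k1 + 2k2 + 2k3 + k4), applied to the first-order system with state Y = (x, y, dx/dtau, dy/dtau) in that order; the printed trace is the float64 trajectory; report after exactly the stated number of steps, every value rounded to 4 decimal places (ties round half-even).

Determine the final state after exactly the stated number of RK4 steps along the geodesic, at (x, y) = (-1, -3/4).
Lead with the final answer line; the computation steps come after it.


Answer: x = -0.9000, y = -0.8406, dx/dtau = 1.0000, dy/dtau = -0.8243

f(Y) = (dx/dtau, dy/dtau, -Gamma^x_ij Y'^i Y'^j, -Gamma^y_ij Y'^i Y'^j) with the Gammas evaluated at the stage position; h = 0.050000; intermediate values shown to 6 dp
step 0: x = -1.0000, y = -0.7500, dx/dtau = 1.0000, dy/dtau = -1.0000
step 1:
  k1: at (x, y) = (-1.000000, -0.750000), (dx/dtau, dy/dtau) = (1.000000, -1.000000); Gamma_xxx = 0.000000, Gamma_xxy = 0.000000, Gamma_xyy = 0.000000, Gamma_yxx = 0.000000, Gamma_yxy = 0.000000, Gamma_yyy = -2.177322; k1 = (1.000000, -1.000000, 0.000000, 2.177322)
  k2: at (x, y) = (-0.975000, -0.775000), (dx/dtau, dy/dtau) = (1.000000, -0.945567); Gamma_xxx = 0.000000, Gamma_xxy = 0.000000, Gamma_xyy = 0.000000, Gamma_yxx = 0.000000, Gamma_yxy = 0.000000, Gamma_yyy = -2.155711; k2 = (1.000000, -0.945567, 0.000000, 1.927415)
  k3: at (x, y) = (-0.975000, -0.773639), (dx/dtau, dy/dtau) = (1.000000, -0.951815); Gamma_xxx = 0.000000, Gamma_xxy = 0.000000, Gamma_xyy = 0.000000, Gamma_yxx = 0.000000, Gamma_yxy = 0.000000, Gamma_yyy = -2.156998; k3 = (1.000000, -0.951815, 0.000000, 1.954134)
  k4: at (x, y) = (-0.950000, -0.797591), (dx/dtau, dy/dtau) = (1.000000, -0.902293); Gamma_xxx = 0.000000, Gamma_xxy = 0.000000, Gamma_xyy = 0.000000, Gamma_yxx = 0.000000, Gamma_yxy = 0.000000, Gamma_yyy = -2.132783; k4 = (1.000000, -0.902293, 0.000000, 1.736369)
  Y <- Y + (h/6)(k1 + 2k2 + 2k3 + k4): x = -0.9500, y = -0.7975, dx/dtau = 1.0000, dy/dtau = -0.9027
step 2:
  k1: at (x, y) = (-0.950000, -0.797475), (dx/dtau, dy/dtau) = (1.000000, -0.902693); Gamma_xxx = 0.000000, Gamma_xxy = 0.000000, Gamma_xyy = 0.000000, Gamma_yxx = 0.000000, Gamma_yxy = 0.000000, Gamma_yyy = -2.132907; k1 = (1.000000, -0.902693, 0.000000, 1.738011)
  k2: at (x, y) = (-0.925000, -0.820043), (dx/dtau, dy/dtau) = (1.000000, -0.859243); Gamma_xxx = 0.000000, Gamma_xxy = 0.000000, Gamma_xyy = 0.000000, Gamma_yxx = 0.000000, Gamma_yxy = 0.000000, Gamma_yyy = -2.107493; k2 = (1.000000, -0.859243, 0.000000, 1.555960)
  k3: at (x, y) = (-0.925000, -0.818957), (dx/dtau, dy/dtau) = (1.000000, -0.863794); Gamma_xxx = 0.000000, Gamma_xxy = 0.000000, Gamma_xyy = 0.000000, Gamma_yxx = 0.000000, Gamma_yxy = 0.000000, Gamma_yyy = -2.108765; k3 = (1.000000, -0.863794, 0.000000, 1.573436)
  k4: at (x, y) = (-0.900000, -0.840665), (dx/dtau, dy/dtau) = (1.000000, -0.824022); Gamma_xxx = 0.000000, Gamma_xxy = 0.000000, Gamma_xyy = 0.000000, Gamma_yxx = 0.000000, Gamma_yxy = 0.000000, Gamma_yyy = -2.082557; k4 = (1.000000, -0.824022, 0.000000, 1.414080)
  Y <- Y + (h/6)(k1 + 2k2 + 2k3 + k4): x = -0.9000, y = -0.8406, dx/dtau = 1.0000, dy/dtau = -0.8243


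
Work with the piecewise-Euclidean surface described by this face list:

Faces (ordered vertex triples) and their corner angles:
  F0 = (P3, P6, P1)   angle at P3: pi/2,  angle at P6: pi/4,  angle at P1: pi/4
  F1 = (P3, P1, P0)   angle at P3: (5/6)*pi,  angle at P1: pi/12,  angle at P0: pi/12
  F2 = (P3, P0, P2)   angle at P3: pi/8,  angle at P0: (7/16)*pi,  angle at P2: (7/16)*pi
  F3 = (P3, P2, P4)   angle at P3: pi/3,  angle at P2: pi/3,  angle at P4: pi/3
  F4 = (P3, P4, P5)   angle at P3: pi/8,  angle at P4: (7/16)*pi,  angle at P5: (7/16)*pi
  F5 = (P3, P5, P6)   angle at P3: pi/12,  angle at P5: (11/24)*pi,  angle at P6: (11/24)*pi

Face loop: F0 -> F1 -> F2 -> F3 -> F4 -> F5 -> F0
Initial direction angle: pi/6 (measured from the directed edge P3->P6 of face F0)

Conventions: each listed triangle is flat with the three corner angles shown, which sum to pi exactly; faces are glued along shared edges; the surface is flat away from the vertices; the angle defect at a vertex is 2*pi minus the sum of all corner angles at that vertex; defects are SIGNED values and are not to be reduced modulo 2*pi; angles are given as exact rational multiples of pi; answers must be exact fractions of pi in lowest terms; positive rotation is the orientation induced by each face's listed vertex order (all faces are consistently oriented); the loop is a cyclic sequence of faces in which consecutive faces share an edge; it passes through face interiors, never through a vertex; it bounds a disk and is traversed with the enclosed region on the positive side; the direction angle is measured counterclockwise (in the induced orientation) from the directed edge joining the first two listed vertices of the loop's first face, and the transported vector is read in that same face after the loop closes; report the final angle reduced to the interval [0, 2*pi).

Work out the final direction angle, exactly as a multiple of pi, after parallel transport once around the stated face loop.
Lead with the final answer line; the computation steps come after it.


Answer: final direction angle = pi/6

enclosed vertex P3: corner angles sum to 2*pi, defect = 2*pi - 2*pi = 0
the final direction is the initial angle plus the enclosed defects, taken mod 2*pi in the induced orientation
final angle = pi/6 + 0 = pi/6 (mod 2*pi)


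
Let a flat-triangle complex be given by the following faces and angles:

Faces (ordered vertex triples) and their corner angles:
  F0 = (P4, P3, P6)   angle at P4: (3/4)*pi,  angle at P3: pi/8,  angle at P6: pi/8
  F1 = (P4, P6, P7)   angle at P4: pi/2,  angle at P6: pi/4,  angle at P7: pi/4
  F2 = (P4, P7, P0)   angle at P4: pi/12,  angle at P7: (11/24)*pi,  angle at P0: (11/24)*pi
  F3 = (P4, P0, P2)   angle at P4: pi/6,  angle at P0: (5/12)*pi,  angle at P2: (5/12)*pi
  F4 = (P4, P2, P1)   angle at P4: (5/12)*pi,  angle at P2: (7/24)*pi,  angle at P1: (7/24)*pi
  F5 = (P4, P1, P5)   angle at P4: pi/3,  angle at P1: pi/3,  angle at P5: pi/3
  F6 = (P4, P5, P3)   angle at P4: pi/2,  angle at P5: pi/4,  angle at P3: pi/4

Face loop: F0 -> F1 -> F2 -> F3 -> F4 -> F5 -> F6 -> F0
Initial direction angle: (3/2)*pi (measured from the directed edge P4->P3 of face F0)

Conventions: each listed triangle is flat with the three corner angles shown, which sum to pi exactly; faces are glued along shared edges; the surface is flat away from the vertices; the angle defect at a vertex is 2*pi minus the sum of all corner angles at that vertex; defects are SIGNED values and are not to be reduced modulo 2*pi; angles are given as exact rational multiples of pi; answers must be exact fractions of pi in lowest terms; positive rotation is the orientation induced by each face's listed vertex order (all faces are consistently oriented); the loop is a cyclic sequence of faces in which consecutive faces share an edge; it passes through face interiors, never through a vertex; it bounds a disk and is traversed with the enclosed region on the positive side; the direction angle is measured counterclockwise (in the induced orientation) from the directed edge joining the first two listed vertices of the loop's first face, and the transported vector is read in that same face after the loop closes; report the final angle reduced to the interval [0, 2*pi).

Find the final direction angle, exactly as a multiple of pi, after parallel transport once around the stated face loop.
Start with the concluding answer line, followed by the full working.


Answer: final direction angle = (3/4)*pi

enclosed vertex P4: corner angles sum to (11/4)*pi, defect = 2*pi - (11/4)*pi = (-3/4)*pi
summing the enclosed defects onto the initial angle, mod 2*pi in the induced orientation:
final angle = (3/2)*pi - (3/4)*pi = (3/4)*pi (mod 2*pi)


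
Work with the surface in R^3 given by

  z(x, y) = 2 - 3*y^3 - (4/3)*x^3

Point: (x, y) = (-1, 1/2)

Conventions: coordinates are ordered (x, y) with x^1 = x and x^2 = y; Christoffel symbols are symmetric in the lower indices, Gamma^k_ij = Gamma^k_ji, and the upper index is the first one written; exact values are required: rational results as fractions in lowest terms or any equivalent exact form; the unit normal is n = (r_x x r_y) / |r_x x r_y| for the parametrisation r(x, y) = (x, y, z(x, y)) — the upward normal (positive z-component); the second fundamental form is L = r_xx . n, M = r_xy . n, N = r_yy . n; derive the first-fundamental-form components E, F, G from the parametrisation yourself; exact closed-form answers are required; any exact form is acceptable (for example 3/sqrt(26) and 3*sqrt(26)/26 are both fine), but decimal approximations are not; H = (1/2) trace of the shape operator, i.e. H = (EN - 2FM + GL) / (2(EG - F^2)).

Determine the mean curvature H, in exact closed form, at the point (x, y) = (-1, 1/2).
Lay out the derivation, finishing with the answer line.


z_x = -4, z_y = -9/4, z_xx = 8, z_xy = 0, z_yy = -9
E = 17, F = 9, G = 97/16; answer radicand W^2 = 353/16
unnormalised second-form numerators: l = 8, m = 0, n = -9; L = l/sqrt(353/16), and similarly M = m/sqrt(W^2), N = n/sqrt(W^2)
H = (E*n - 2*F*m + G*l) / (2*(EG - F^2)*sqrt(W^2)); E*n - 2*F*m + G*l = -209/2, EG - F^2 = 353/16, so H = (-836/353)/sqrt(353/16)

Answer: H = -3344*sqrt(353)/124609


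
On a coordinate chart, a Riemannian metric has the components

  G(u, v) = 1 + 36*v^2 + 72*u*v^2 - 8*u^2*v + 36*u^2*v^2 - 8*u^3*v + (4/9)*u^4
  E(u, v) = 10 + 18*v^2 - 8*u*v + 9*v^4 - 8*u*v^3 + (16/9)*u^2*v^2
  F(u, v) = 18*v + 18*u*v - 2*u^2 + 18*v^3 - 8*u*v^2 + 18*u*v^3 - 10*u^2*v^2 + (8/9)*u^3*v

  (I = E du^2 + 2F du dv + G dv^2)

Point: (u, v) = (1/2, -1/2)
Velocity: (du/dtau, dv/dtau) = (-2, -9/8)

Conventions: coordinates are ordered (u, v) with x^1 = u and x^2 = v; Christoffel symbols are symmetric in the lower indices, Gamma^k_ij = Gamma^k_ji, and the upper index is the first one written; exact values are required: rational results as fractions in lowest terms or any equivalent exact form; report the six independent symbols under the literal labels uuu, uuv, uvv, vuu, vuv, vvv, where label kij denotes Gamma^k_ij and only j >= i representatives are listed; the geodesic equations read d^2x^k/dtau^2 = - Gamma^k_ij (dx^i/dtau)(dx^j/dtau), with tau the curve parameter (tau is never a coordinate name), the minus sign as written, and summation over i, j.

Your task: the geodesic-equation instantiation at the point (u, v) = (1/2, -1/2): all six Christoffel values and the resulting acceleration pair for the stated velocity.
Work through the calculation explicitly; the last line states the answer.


E = 2545/144, F = -343/18, G = 205/9 at the point
E_u = 49/9, E_v = -539/18, F_u = -217/12, F_v = 1939/36, G_u = 308/9, G_v = -84
EG - F^2 = 5681/144;  g^inv = (144/5681) * [[205/9, 343/18], [343/18, 2545/144]]
first-kind symbols [ij,l] = (1/2)(d_i g_jl + d_j g_il - d_l g_ij): [uu,u] = E_u/2 = 49/18, [uu,v] = F_u - E_v/2 = -28/9, [uv,u] = E_v/2 = -539/36, [uv,v] = G_u/2 = 154/9, [vv,u] = F_v - G_u/2 = 147/4, [vv,v] = G_v/2 = -42
Gamma^u_ij = (G*[ij,u] - F*[ij,v])/(EG - F^2), Gamma^v_ij = (E*[ij,v] - F*[ij,u])/(EG - F^2)
Gamma_uuu = 392/5681, Gamma_uuv = -2156/5681, Gamma_uvv = 5292/5681, Gamma_vuu = -448/5681, Gamma_vuv = 2464/5681, Gamma_vvv = -6048/5681
d^2u/dtau^2 = -(Gamma_uuu*(-2)^2 + 2*Gamma_uuv*(-2)*(-9/8) + Gamma_uvv*(-9/8)^2) = 22981/90896
d^2v/dtau^2 = -(Gamma_vuu*(-2)^2 + 2*Gamma_vuv*(-2)*(-9/8) + Gamma_vvv*(-9/8)^2) = -3283/11362

Answer: Gamma_uuu = 392/5681, Gamma_uuv = -2156/5681, Gamma_uvv = 5292/5681, Gamma_vuu = -448/5681, Gamma_vuv = 2464/5681, Gamma_vvv = -6048/5681; accelerations (d^2u/dtau^2, d^2v/dtau^2) = (22981/90896, -3283/11362)


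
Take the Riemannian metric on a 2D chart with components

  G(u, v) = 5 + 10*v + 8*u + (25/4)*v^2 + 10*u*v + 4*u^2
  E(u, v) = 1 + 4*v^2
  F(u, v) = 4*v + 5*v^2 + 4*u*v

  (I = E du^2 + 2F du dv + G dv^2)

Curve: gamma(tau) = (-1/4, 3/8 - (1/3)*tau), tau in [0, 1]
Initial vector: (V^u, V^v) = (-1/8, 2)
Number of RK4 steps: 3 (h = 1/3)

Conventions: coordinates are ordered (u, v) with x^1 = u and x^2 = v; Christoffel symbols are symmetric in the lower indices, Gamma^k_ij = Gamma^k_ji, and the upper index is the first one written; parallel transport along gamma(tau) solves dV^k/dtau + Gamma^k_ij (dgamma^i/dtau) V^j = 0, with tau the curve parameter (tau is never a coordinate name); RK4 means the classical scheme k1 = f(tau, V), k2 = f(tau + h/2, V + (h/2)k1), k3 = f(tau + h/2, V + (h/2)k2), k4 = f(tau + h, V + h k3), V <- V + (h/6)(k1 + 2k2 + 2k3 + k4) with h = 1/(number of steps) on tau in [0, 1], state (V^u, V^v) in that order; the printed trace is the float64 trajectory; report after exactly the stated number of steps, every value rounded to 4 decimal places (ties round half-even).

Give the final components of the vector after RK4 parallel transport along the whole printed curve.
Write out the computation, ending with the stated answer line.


gamma'(tau) = (0, -1/3); f(tau, V)^k = -Gamma^k_ij(gamma(tau)) gamma'^i(tau) V^j; h = 1/3; intermediate values shown to 6 dp
curve data and Christoffel symbols at the stage parameters:
  tau = 0.000000: gamma = (-0.250000, 0.375000), gamma' = (0.000000, -0.333333); Gamma_uuu = 0.000000, Gamma_uuv = 0.199896, Gamma_uvv = 0.249870, Gamma_vuu = 0.000000, Gamma_vuv = 0.649662, Gamma_vvv = 0.812077
  tau = 0.166667: gamma = (-0.250000, 0.319444), gamma' = (0.000000, -0.333333); Gamma_uuu = 0.000000, Gamma_uuv = 0.190947, Gamma_uvv = 0.238684, Gamma_vuu = 0.000000, Gamma_vuv = 0.686994, Gamma_vvv = 0.858743
  tau = 0.333333: gamma = (-0.250000, 0.263889), gamma' = (0.000000, -0.333333); Gamma_uuu = 0.000000, Gamma_uuv = 0.177615, Gamma_uvv = 0.222018, Gamma_vuu = 0.000000, Gamma_vuv = 0.726818, Gamma_vvv = 0.908523
  tau = 0.500000: gamma = (-0.250000, 0.208333), gamma' = (0.000000, -0.333333); Gamma_uuu = 0.000000, Gamma_uuv = 0.158507, Gamma_uvv = 0.198134, Gamma_vuu = 0.000000, Gamma_vuv = 0.768761, Gamma_vvv = 0.960951
  tau = 0.666667: gamma = (-0.250000, 0.152778), gamma' = (0.000000, -0.333333); Gamma_uuu = 0.000000, Gamma_uuv = 0.131845, Gamma_uvv = 0.164806, Gamma_vuu = 0.000000, Gamma_vuv = 0.812044, Gamma_vvv = 1.015055
  tau = 0.833333: gamma = (-0.250000, 0.097222), gamma' = (0.000000, -0.333333); Gamma_uuu = 0.000000, Gamma_uuv = 0.095408, Gamma_uvv = 0.119260, Gamma_vuu = 0.000000, Gamma_vuv = 0.855267, Gamma_vvv = 1.069083
  tau = 1.000000: gamma = (-0.250000, 0.041667), gamma' = (0.000000, -0.333333); Gamma_uuu = 0.000000, Gamma_uuv = 0.046551, Gamma_uvv = 0.058189, Gamma_vuu = 0.000000, Gamma_vuv = 0.896109, Gamma_vvv = 1.120136
step 0: V^u = -0.1250, V^v = 2.0000
step 1: k1 = (0.158251, 0.514315), k2 = (0.159665, 0.574447), k3 = (0.160477, 0.577370), k4 = (0.158022, 0.646641); V <- V + (h/6)(k1 + 2k2 + 2k3 + k4): V^u = -0.0719, V^v = 2.1925
step 2: k1 = (0.158002, 0.646563), k2 = (0.149513, 0.725140), k3 = (0.150303, 0.728972), k4 = (0.132837, 0.818156); V <- V + (h/6)(k1 + 2k2 + 2k3 + k4): V^u = -0.0224, V^v = 2.4354
step 3: k1 = (0.132807, 0.817968), k2 = (0.102228, 0.916398), k3 = (0.102718, 0.920792), k4 = (0.053375, 1.027475); V <- V + (h/6)(k1 + 2k2 + 2k3 + k4): V^u = 0.0107, V^v = 2.7421

Answer: V^u = 0.0107, V^v = 2.7421


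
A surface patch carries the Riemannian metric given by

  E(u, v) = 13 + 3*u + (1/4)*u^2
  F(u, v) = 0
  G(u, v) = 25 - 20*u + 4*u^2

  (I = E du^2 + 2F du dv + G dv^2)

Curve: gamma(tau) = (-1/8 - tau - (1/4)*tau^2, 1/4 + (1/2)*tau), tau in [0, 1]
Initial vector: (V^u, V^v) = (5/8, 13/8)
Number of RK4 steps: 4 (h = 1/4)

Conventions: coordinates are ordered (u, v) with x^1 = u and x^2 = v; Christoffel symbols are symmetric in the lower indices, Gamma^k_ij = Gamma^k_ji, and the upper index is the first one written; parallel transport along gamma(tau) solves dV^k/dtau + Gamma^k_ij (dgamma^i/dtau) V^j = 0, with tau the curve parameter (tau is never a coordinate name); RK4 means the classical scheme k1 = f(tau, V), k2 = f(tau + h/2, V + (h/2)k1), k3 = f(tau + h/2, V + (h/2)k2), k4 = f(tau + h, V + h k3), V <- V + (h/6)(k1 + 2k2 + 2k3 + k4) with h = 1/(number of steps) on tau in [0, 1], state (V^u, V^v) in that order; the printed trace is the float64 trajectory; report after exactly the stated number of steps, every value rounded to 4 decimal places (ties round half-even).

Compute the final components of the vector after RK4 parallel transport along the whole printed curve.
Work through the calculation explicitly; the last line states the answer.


gamma'(tau) = (-1 - (1/2)*tau, 1/2); f(tau, V)^k = -Gamma^k_ij(gamma(tau)) gamma'^i(tau) V^j; h = 1/4; intermediate values shown to 6 dp
curve data and Christoffel symbols at the stage parameters:
  tau = 0.000000: gamma = (-0.125000, 0.250000), gamma' = (-1.000000, 0.500000); Gamma_uuu = 0.116301, Gamma_uuv = 0.000000, Gamma_uvv = 0.831426, Gamma_vuu = 0.000000, Gamma_vuv = -0.380952, Gamma_vvv = 0.000000
  tau = 0.125000: gamma = (-0.253906, 0.312500), gamma' = (-1.062500, 0.500000); Gamma_uuu = 0.117225, Gamma_uuv = 0.000000, Gamma_uvv = 0.898912, Gamma_vuu = 0.000000, Gamma_vuv = -0.363121, Gamma_vvv = 0.000000
  tau = 0.250000: gamma = (-0.390625, 0.375000), gamma' = (-1.125000, 0.500000); Gamma_uuu = 0.118179, Gamma_uuv = 0.000000, Gamma_uvv = 0.974400, Gamma_vuu = 0.000000, Gamma_vuv = -0.345946, Gamma_vvv = 0.000000
  tau = 0.375000: gamma = (-0.535156, 0.437500), gamma' = (-1.187500, 0.500000); Gamma_uuu = 0.119152, Gamma_uuv = 0.000000, Gamma_uvv = 1.058825, Gamma_vuu = 0.000000, Gamma_vuv = -0.329472, Gamma_vvv = 0.000000
  tau = 0.500000: gamma = (-0.687500, 0.500000), gamma' = (-1.250000, 0.500000); Gamma_uuu = 0.120131, Gamma_uuv = 0.000000, Gamma_uvv = 1.153255, Gamma_vuu = 0.000000, Gamma_vuv = -0.313725, Gamma_vvv = 0.000000
  tau = 0.625000: gamma = (-0.847656, 0.562500), gamma' = (-1.312500, 0.500000); Gamma_uuu = 0.121099, Gamma_uuv = 0.000000, Gamma_uvv = 1.258912, Gamma_vuu = 0.000000, Gamma_vuv = -0.298716, Gamma_vvv = 0.000000
  tau = 0.750000: gamma = (-1.015625, 0.625000), gamma' = (-1.375000, 0.500000); Gamma_uuu = 0.122034, Gamma_uuv = 0.000000, Gamma_uvv = 1.377191, Gamma_vuu = 0.000000, Gamma_vuv = -0.284444, Gamma_vvv = 0.000000
  tau = 0.875000: gamma = (-1.191406, 0.687500), gamma' = (-1.437500, 0.500000); Gamma_uuu = 0.122911, Gamma_uuv = 0.000000, Gamma_uvv = 1.509678, Gamma_vuu = 0.000000, Gamma_vuv = -0.270899, Gamma_vvv = 0.000000
  tau = 1.000000: gamma = (-1.375000, 0.750000), gamma' = (-1.500000, 0.500000); Gamma_uuu = 0.123694, Gamma_uuv = 0.000000, Gamma_uvv = 1.658170, Gamma_vuu = 0.000000, Gamma_vuv = -0.258065, Gamma_vvv = 0.000000
step 0: V^u = 0.6250, V^v = 1.6250
step 1: k1 = (-0.602846, -0.500000), k2 = (-0.633816, -0.503043), k3 = (-0.634127, -0.503599), k4 = (-0.668344, -0.502747); V <- V + (h/6)(k1 + 2k2 + 2k3 + k4): V^u = 0.4664, V^v = 1.4993
step 2: k1 = (-0.668470, -0.502854), k2 = (-0.706323, -0.498955), k3 = (-0.707250, -0.499926), k4 = (-0.749007, -0.493540); V <- V + (h/6)(k1 + 2k2 + 2k3 + k4): V^u = 0.2895, V^v = 1.3746
step 3: k1 = (-0.749144, -0.493635), k2 = (-0.795263, -0.485477), k3 = (-0.796821, -0.486737), k4 = (-0.847582, -0.477176); V <- V + (h/6)(k1 + 2k2 + 2k3 + k4): V^u = 0.0903, V^v = 1.2531
step 4: k1 = (-0.847731, -0.477260), k2 = (-0.903629, -0.466872), k3 = (-0.905844, -0.468324), k4 = (-0.967124, -0.457320); V <- V + (h/6)(k1 + 2k2 + 2k3 + k4): V^u = -0.1361, V^v = 1.1362

Answer: V^u = -0.1361, V^v = 1.1362


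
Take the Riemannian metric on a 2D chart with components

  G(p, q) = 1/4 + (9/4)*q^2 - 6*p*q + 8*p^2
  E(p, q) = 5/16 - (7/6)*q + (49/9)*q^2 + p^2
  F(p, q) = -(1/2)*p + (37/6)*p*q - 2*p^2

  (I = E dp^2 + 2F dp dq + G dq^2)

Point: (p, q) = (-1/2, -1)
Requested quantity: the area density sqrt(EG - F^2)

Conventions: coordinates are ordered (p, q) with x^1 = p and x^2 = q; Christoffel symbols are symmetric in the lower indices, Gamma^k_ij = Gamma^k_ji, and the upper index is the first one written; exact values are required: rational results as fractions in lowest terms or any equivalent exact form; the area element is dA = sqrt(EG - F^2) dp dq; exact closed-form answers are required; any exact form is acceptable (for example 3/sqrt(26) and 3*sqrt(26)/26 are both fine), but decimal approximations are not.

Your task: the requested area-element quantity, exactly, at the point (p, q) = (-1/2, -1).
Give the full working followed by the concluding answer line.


E = 1033/144, F = 17/6, G = 3/2; EG - F^2 = 787/288

Answer: sqrt(EG - F^2) = sqrt(1574)/24


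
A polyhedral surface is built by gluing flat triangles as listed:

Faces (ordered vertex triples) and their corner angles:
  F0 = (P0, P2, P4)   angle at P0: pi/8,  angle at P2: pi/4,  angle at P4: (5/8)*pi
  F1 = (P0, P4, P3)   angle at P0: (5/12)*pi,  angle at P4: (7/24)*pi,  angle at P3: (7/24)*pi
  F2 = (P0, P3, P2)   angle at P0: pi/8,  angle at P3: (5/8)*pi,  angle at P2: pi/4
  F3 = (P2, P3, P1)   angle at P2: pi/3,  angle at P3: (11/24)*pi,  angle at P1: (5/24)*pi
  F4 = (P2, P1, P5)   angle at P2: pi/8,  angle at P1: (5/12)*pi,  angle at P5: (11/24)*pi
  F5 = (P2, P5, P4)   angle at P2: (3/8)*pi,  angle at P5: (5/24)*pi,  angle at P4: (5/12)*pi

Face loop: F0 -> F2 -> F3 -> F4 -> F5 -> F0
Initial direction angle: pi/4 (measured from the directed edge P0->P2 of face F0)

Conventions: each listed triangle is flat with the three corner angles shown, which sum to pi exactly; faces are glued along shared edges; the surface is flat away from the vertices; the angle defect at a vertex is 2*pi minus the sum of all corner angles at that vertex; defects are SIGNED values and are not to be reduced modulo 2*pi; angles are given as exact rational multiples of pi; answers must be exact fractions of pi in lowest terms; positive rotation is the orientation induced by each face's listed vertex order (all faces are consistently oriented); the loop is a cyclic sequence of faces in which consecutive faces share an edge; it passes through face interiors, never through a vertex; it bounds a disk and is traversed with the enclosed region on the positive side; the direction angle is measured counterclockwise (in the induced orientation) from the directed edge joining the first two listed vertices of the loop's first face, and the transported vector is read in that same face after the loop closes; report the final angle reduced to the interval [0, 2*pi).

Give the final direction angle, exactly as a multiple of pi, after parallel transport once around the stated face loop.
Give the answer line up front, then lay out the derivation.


Answer: final direction angle = (11/12)*pi

enclosed vertex P2: corner angles sum to (4/3)*pi, defect = 2*pi - (4/3)*pi = (2/3)*pi
the rotation equals the total enclosed defect, so the final angle is initial + defects (mod 2*pi)
final angle = pi/4 + (2/3)*pi = (11/12)*pi (mod 2*pi)


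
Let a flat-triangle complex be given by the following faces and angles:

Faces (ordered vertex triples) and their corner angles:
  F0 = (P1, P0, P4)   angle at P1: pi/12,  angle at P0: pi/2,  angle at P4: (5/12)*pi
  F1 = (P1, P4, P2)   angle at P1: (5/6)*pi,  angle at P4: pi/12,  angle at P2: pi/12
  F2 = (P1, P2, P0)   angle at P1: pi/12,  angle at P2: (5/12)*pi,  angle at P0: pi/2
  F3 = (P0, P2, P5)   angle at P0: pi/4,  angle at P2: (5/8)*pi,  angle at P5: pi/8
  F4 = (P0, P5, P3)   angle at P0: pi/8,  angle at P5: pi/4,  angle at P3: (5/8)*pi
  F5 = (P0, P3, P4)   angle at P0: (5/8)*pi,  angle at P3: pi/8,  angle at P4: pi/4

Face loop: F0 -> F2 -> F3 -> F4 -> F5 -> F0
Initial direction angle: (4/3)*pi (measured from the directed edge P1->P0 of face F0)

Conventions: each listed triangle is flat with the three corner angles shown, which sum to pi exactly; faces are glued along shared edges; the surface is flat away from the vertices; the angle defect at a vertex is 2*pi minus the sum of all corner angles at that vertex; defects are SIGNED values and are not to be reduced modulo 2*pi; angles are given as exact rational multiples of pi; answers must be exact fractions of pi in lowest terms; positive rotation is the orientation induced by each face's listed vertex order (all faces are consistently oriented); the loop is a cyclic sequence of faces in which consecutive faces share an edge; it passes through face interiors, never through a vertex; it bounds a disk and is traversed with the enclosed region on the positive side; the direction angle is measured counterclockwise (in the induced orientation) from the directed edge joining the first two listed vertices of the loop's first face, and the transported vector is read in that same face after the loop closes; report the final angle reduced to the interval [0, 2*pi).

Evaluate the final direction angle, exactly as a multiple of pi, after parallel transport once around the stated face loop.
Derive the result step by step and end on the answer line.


enclosed vertex P0: corner angles sum to 2*pi, defect = 2*pi - 2*pi = 0
by Gauss-Bonnet the loop rotates the vector by the enclosed defect sum (positive orientation, mod 2*pi)
final angle = (4/3)*pi + 0 = (4/3)*pi (mod 2*pi)

Answer: final direction angle = (4/3)*pi


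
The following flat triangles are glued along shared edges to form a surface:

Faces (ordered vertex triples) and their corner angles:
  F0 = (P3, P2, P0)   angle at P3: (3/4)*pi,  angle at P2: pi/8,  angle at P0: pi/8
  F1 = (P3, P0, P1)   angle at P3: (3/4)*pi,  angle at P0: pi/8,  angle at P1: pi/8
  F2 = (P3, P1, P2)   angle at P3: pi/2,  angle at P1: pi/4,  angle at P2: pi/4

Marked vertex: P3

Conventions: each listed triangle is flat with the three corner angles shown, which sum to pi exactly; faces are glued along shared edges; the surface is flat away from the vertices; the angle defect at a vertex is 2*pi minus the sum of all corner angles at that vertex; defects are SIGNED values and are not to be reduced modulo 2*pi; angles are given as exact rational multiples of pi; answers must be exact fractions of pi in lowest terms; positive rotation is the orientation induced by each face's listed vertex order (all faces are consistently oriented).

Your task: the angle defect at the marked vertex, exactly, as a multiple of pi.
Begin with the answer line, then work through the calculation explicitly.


Answer: defect(P3) = 0

Sum of corner angles at P3: 2*pi
defect = 2*pi - 2*pi


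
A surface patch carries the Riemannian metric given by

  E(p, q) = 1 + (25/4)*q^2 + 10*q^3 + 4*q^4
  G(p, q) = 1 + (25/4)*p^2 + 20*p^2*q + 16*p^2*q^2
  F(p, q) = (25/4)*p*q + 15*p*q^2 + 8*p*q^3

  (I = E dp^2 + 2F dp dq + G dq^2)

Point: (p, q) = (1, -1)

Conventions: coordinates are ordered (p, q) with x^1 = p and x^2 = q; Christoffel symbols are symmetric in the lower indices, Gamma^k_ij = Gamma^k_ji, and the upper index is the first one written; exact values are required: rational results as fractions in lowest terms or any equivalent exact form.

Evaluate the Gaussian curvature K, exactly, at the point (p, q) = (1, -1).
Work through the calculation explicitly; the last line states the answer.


E = 5/4, F = 3/4, G = 13/4, EG - F^2 = 7/2 at the point
E_p = 0, E_q = 3/2, F_p = 3/4, F_q = 1/4, G_p = 9/2, G_q = -12
E_qq = 1/2, F_pq = 1/4, G_pp = 9/2
K follows from Brioschi's formula, (det M1 - det M2)/(EG - F^2)^2.
M1 = [[-E_qq/2 + F_pq - G_pp/2, E_p/2, F_p - E_q/2], [F_q - G_p/2, E, F], [G_q/2, F, G]] = [[-9/4, 0, 0], [-2, 5/4, 3/4], [-6, 3/4, 13/4]]; det M1 = -63/8
M2 = [[0, E_q/2, G_p/2], [E_q/2, E, F], [G_p/2, F, G]] = [[0, 3/4, 9/4], [3/4, 5/4, 3/4], [9/4, 3/4, 13/4]]; det M2 = -45/8
det M1 - det M2 = -9/4; K = -9/4 / (7/2)^2 = -9/49

Answer: K = -9/49


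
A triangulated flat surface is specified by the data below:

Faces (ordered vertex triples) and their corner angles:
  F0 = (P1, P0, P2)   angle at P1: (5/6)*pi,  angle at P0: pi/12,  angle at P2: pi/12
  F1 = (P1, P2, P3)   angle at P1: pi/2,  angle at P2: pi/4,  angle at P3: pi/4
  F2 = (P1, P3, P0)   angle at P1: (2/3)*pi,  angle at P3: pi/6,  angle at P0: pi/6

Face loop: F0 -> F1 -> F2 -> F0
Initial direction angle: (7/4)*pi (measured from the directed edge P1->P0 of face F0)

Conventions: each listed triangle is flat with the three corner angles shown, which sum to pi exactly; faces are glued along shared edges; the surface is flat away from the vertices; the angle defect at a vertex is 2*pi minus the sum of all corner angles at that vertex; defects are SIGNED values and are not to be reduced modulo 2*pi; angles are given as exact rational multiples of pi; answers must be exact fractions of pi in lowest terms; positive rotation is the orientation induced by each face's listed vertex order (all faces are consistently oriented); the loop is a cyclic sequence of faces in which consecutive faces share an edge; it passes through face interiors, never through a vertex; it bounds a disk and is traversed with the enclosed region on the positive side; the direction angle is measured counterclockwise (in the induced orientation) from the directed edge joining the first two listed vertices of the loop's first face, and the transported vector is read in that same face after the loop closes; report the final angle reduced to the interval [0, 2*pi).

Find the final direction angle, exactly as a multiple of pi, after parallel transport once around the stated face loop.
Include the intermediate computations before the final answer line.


enclosed vertex P1: corner angles sum to 2*pi, defect = 2*pi - 2*pi = 0
the rotation equals the total enclosed defect, so the final angle is initial + defects (mod 2*pi)
final angle = (7/4)*pi + 0 = (7/4)*pi (mod 2*pi)

Answer: final direction angle = (7/4)*pi


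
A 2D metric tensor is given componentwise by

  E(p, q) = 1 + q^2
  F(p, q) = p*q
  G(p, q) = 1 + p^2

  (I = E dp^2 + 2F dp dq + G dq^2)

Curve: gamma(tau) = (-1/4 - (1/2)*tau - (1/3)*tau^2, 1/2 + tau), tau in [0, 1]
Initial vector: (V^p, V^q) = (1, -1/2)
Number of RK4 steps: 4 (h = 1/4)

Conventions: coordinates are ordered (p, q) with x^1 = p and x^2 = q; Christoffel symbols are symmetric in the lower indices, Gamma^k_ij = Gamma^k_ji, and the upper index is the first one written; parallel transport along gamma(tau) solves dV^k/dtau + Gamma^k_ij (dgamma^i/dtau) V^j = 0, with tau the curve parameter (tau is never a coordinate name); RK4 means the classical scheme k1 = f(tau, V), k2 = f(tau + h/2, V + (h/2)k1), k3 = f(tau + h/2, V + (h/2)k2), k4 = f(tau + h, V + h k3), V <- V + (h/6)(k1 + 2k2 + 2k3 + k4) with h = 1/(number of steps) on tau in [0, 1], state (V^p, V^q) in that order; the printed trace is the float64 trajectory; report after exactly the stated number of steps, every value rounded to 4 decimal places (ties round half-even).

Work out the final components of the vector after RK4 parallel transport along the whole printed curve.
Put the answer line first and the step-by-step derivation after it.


Answer: V^p = 0.5675, V^q = -0.2489

gamma'(tau) = (-1/2 - (2/3)*tau, 1); f(tau, V)^k = -Gamma^k_ij(gamma(tau)) gamma'^i(tau) V^j; h = 1/4; intermediate values shown to 6 dp
curve data and Christoffel symbols at the stage parameters:
  tau = 0.000000: gamma = (-0.250000, 0.500000), gamma' = (-0.500000, 1.000000); Gamma_ppp = 0.000000, Gamma_ppq = 0.380952, Gamma_pqq = 0.000000, Gamma_qpp = 0.000000, Gamma_qpq = -0.190476, Gamma_qqq = 0.000000
  tau = 0.125000: gamma = (-0.317708, 0.625000), gamma' = (-0.583333, 1.000000); Gamma_ppp = 0.000000, Gamma_ppq = 0.419023, Gamma_pqq = 0.000000, Gamma_qpp = 0.000000, Gamma_qpq = -0.213004, Gamma_qqq = 0.000000
  tau = 0.250000: gamma = (-0.395833, 0.750000), gamma' = (-0.666667, 1.000000); Gamma_ppp = 0.000000, Gamma_ppq = 0.436253, Gamma_pqq = 0.000000, Gamma_qpp = 0.000000, Gamma_qpq = -0.230245, Gamma_qqq = 0.000000
  tau = 0.375000: gamma = (-0.484375, 0.875000), gamma' = (-0.750000, 1.000000); Gamma_ppp = 0.000000, Gamma_ppq = 0.437447, Gamma_pqq = 0.000000, Gamma_qpp = 0.000000, Gamma_qpq = -0.242158, Gamma_qqq = 0.000000
  tau = 0.500000: gamma = (-0.583333, 1.000000), gamma' = (-0.833333, 1.000000); Gamma_ppp = 0.000000, Gamma_ppq = 0.427300, Gamma_pqq = 0.000000, Gamma_qpp = 0.000000, Gamma_qpq = -0.249258, Gamma_qqq = 0.000000
  tau = 0.625000: gamma = (-0.692708, 1.125000), gamma' = (-0.916667, 1.000000); Gamma_ppp = 0.000000, Gamma_ppq = 0.409766, Gamma_pqq = 0.000000, Gamma_qpp = 0.000000, Gamma_qpq = -0.252310, Gamma_qqq = 0.000000
  tau = 0.750000: gamma = (-0.812500, 1.250000), gamma' = (-1.000000, 1.000000); Gamma_ppp = 0.000000, Gamma_ppq = 0.387879, Gamma_pqq = 0.000000, Gamma_qpp = 0.000000, Gamma_qpq = -0.252121, Gamma_qqq = 0.000000
  tau = 0.875000: gamma = (-0.942708, 1.375000), gamma' = (-1.083333, 1.000000); Gamma_ppp = 0.000000, Gamma_ppq = 0.363822, Gamma_pqq = 0.000000, Gamma_qpp = 0.000000, Gamma_qpq = -0.249438, Gamma_qqq = 0.000000
  tau = 1.000000: gamma = (-1.083333, 1.500000), gamma' = (-1.166667, 1.000000); Gamma_ppp = 0.000000, Gamma_ppq = 0.339089, Gamma_pqq = 0.000000, Gamma_qpp = 0.000000, Gamma_qpq = -0.244898, Gamma_qqq = 0.000000
step 0: V^p = 1.0000, V^q = -0.5000
step 1: k1 = (-0.476190, 0.238095), k2 = (-0.509022, 0.258753), k3 = (-0.506671, 0.257558), k4 = (-0.507685, 0.267945); V <- V + (h/6)(k1 + 2k2 + 2k3 + k4): V^p = 0.8744, V^q = -0.4359
step 2: k1 = (-0.508216, 0.268225), k2 = (-0.486706, 0.269427), k3 = (-0.487833, 0.270051), k4 = (-0.452675, 0.264061); V <- V + (h/6)(k1 + 2k2 + 2k3 + k4): V^p = 0.7531, V^q = -0.3688
step 3: k1 = (-0.453113, 0.264316), k2 = (-0.411493, 0.253373), k3 = (-0.414139, 0.255002), k4 = (-0.370263, 0.240671); V <- V + (h/6)(k1 + 2k2 + 2k3 + k4): V^p = 0.6500, V^q = -0.3053
step 4: k1 = (-0.370561, 0.240865), k2 = (-0.328117, 0.224959), k3 = (-0.330831, 0.226820), k4 = (-0.290729, 0.209971); V <- V + (h/6)(k1 + 2k2 + 2k3 + k4): V^p = 0.5675, V^q = -0.2489
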